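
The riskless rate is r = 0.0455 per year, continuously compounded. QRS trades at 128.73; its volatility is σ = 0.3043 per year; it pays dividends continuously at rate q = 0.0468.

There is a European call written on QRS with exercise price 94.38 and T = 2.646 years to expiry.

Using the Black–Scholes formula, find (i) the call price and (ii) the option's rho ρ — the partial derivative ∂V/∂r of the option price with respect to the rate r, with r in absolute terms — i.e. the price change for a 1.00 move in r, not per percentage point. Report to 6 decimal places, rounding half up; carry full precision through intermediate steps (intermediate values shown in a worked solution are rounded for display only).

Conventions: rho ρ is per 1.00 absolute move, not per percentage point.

price = 37.813723
ρ = 142.867496

σ√T = 0.3043·√2.646 = 0.494991
d₁ = (ln(S/K) + (r−q+σ²/2)T) / (σ√T) = (ln(128.73/94.38) + (0.0455−0.0468+0.3043²/2)·2.646) / 0.494991 = (0.310388 + 0.119068) / 0.494991 = 0.867605
d₂ = d₁ − σ√T = 0.867605 − 0.494991 = 0.372614
e^{−rT} = 0.886572
e^{−qT} = 0.883528
N(d₁) = 0.807195,  N(d₂) = 0.645282
Call price V = S·e^{−qT}·N(d₁) − K·e^{−rT}·N(d₂) = 91.807486 − 53.993763 = 37.813723
ρ = K·T·e^{−rT}·N(d₂) = 142.867496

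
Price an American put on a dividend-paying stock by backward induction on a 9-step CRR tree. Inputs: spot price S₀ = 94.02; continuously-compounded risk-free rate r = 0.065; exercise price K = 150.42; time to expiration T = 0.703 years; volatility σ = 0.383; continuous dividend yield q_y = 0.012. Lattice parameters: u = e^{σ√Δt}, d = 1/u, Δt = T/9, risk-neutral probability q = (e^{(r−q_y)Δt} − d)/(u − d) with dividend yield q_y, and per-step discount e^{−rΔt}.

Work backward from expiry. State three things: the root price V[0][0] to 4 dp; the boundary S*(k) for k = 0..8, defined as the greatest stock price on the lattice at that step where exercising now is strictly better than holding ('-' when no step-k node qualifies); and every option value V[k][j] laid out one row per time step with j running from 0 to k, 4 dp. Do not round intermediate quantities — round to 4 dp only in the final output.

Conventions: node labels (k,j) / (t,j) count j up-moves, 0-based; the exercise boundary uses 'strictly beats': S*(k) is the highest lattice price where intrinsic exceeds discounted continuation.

price = 56.4000
boundary = 94.0200 84.4758 94.0200 104.6425 94.0200 104.6425 94.0200 104.6425 116.4651
tree:
56.4000
65.9442 45.9287
74.5195 56.4000 35.6176
82.2243 65.9442 45.7775 25.5208
89.1470 74.5195 56.4000 34.8565 16.1686
95.3670 82.2243 65.9442 45.7775 23.9678 8.3023
100.9556 89.1470 74.5195 56.4000 34.0326 13.8484 2.6755
105.9768 95.3670 82.2243 65.9442 45.7775 22.2867 5.2999 0.0000
110.4883 100.9556 89.1470 74.5195 56.4000 33.9549 10.4986 0.0000 0.0000
114.5419 105.9768 95.3670 82.2243 65.9442 45.7775 20.7965 0.0000 0.0000 0.0000

params: Δt=0.07811 u=1.11298 d=0.89849 q=0.49261 e^(-rΔt)=0.99494
t_9 payoffs: 114.5419 105.9768 95.3670 82.2243 65.9442 45.7775 20.7965 0.0000 0.0000 0.0000
t_8: node(8,0) S=39.9317 payoff=110.4883 vs cont=109.7640 → 110.4883 [stop]  node(8,1) S=49.4644 payoff=100.9556 vs cont=100.2401 → 100.9556 [stop]  node(8,2) S=61.2730 payoff=89.1470 vs cont=88.4427 → 89.1470 [stop]  node(8,3) S=75.9005 payoff=74.5195 vs cont=73.8288 → 74.5195 [stop]  node(8,4) S=94.0200 payoff=56.4000 vs cont=55.7263 → 56.4000 [stop]  node(8,5) S=116.4651 payoff=33.9549 vs cont=33.3022 → 33.9549 [stop]  node(8,6) S=144.2685 payoff=6.1515 vs cont=10.4986 → 10.4986 [wait]  node(8,7) S=178.7094 payoff=0.0000 vs cont=0.0000 → 0.0000 [wait]  node(8,8) S=221.3722 payoff=0.0000 vs cont=0.0000 → 0.0000 [wait]  ⇒ S*(8)=116.4651
t_7: node(7,0) S=44.4432 payoff=105.9768 vs cont=105.2567 → 105.9768 [stop]  node(7,1) S=55.0530 payoff=95.3670 vs cont=94.6568 → 95.3670 [stop]  node(7,2) S=68.1957 payoff=82.2243 vs cont=81.5265 → 82.2243 [stop]  node(7,3) S=84.4758 payoff=65.9442 vs cont=65.2615 → 65.9442 [stop]  node(7,4) S=104.6425 payoff=45.7775 vs cont=45.1138 → 45.7775 [stop]  node(7,5) S=129.6235 payoff=20.7965 vs cont=22.2867 → 22.2867 [wait]  node(7,6) S=160.5682 payoff=0.0000 vs cont=5.2999 → 5.2999 [wait]  node(7,7) S=198.9002 payoff=0.0000 vs cont=0.0000 → 0.0000 [wait]  ⇒ S*(7)=104.6425
t_6: node(6,0) S=49.4644 payoff=100.9556 vs cont=100.2401 → 100.9556 [stop]  node(6,1) S=61.2730 payoff=89.1470 vs cont=88.4427 → 89.1470 [stop]  node(6,2) S=75.9005 payoff=74.5195 vs cont=73.8288 → 74.5195 [stop]  node(6,3) S=94.0200 payoff=56.4000 vs cont=55.7263 → 56.4000 [stop]  node(6,4) S=116.4651 payoff=33.9549 vs cont=34.0326 → 34.0326 [wait]  node(6,5) S=144.2685 payoff=6.1515 vs cont=13.8484 → 13.8484 [wait]  node(6,6) S=178.7094 payoff=0.0000 vs cont=2.6755 → 2.6755 [wait]  ⇒ S*(6)=94.0200
t_5: node(5,0) S=55.0530 payoff=95.3670 vs cont=94.6568 → 95.3670 [stop]  node(5,1) S=68.1957 payoff=82.2243 vs cont=81.5265 → 82.2243 [stop]  node(5,2) S=84.4758 payoff=65.9442 vs cont=65.2615 → 65.9442 [stop]  node(5,3) S=104.6425 payoff=45.7775 vs cont=45.1519 → 45.7775 [stop]  node(5,4) S=129.6235 payoff=20.7965 vs cont=23.9678 → 23.9678 [wait]  node(5,5) S=160.5682 payoff=0.0000 vs cont=8.3023 → 8.3023 [wait]  ⇒ S*(5)=104.6425
t_4: node(4,0) S=61.2730 payoff=89.1470 vs cont=88.4427 → 89.1470 [stop]  node(4,1) S=75.9005 payoff=74.5195 vs cont=73.8288 → 74.5195 [stop]  node(4,2) S=94.0200 payoff=56.4000 vs cont=55.7263 → 56.4000 [stop]  node(4,3) S=116.4651 payoff=33.9549 vs cont=34.8565 → 34.8565 [wait]  node(4,4) S=144.2685 payoff=6.1515 vs cont=16.1686 → 16.1686 [wait]  ⇒ S*(4)=94.0200
t_3: node(3,0) S=68.1957 payoff=82.2243 vs cont=81.5265 → 82.2243 [stop]  node(3,1) S=84.4758 payoff=65.9442 vs cont=65.2615 → 65.9442 [stop]  node(3,2) S=104.6425 payoff=45.7775 vs cont=45.5557 → 45.7775 [stop]  node(3,3) S=129.6235 payoff=20.7965 vs cont=25.5208 → 25.5208 [wait]  ⇒ S*(3)=104.6425
t_2: node(2,0) S=75.9005 payoff=74.5195 vs cont=73.8288 → 74.5195 [stop]  node(2,1) S=94.0200 payoff=56.4000 vs cont=55.7263 → 56.4000 [stop]  node(2,2) S=116.4651 payoff=33.9549 vs cont=35.6176 → 35.6176 [wait]  ⇒ S*(2)=94.0200
t_1: node(1,0) S=84.4758 payoff=65.9442 vs cont=65.2615 → 65.9442 [stop]  node(1,1) S=104.6425 payoff=45.7775 vs cont=45.9287 → 45.9287 [wait]  ⇒ S*(1)=84.4758
t_0: node(0,0) S=94.0200 payoff=56.4000 vs cont=55.8004 → 56.4000 [stop]  ⇒ S*(0)=94.0200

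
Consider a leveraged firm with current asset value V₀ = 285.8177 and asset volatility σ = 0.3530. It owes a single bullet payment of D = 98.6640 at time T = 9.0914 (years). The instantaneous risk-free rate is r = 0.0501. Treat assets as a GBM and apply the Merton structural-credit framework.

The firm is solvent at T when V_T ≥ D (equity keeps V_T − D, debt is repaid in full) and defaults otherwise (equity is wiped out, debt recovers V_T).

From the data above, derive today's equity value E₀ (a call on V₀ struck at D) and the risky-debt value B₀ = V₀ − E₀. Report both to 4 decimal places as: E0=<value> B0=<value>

Apply the equity-as-call identities (strike 98.6640, horizon 9.0914 years):
d₁ = [ln(V₀/D) + (r + σ²/2)T] / (σ√T)
   = [ln(285.8177/98.6640) + (0.0501 + 0.5·0.3530²)·9.0914] / (0.3530·√9.0914)
   = [1.063634 + 1.021914] / 1.064364 = 1.959432
d₂ = d₁ − σ√T = 1.959432 − 1.064364 = 0.895068
N(d₁) = 0.974969,  N(d₂) = 0.814625,  e^(−rT) = 0.634144
E₀ = V₀·N(d₁) − D·e^(−rT)·N(d₂)
   = 285.8177·0.974969 − 98.6640·0.634144·0.814625 = 227.694590
B₀ = V₀ − E₀ = 285.8177 − 227.694590 = 58.123110

E0=227.6946 B0=58.1231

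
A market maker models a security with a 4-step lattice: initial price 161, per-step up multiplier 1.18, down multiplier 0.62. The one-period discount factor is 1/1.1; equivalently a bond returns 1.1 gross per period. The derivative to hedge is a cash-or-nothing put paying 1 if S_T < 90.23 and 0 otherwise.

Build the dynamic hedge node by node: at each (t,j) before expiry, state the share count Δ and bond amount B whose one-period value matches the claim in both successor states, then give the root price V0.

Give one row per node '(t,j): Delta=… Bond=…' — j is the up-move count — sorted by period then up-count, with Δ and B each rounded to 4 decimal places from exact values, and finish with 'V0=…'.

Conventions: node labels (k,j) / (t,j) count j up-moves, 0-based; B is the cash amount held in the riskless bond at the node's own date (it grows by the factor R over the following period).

Arbitrage-free pricing uses the up-move probability p* = (R−d)/(u−d) = 0.8571, discounting each step at R = 1.1.
At maturity the claim pays: V(4,0)=1.0000, V(4,1)=1.0000, V(4,2)=1.0000, V(4,3)=0.0000, V(4,4)=0.0000
Node (3,0) S=38.3708: V=(p*·1.0000+(1−p*)·1.0000)/1.1=0.9091; Δ=(1.0000−1.0000)/(45.2776−23.7899)=0.0000; B=V−Δ·S=0.9091
Node (3,1) S=73.0283: V=(p*·1.0000+(1−p*)·1.0000)/1.1=0.9091; Δ=(1.0000−1.0000)/(86.1734−45.2776)=0.0000; B=V−Δ·S=0.9091
Node (3,2) S=138.9894: V=(p*·0.0000+(1−p*)·1.0000)/1.1=0.1299; Δ=(0.0000−1.0000)/(164.0075−86.1734)=-0.0128; B=V−Δ·S=1.9156
Node (3,3) S=264.5282: V=(p*·0.0000+(1−p*)·0.0000)/1.1=0.0000; Δ=(0.0000−0.0000)/(312.1432−164.0075)=0.0000; B=V−Δ·S=0.0000
Node (2,0) S=61.8884: V=(p*·0.9091+(1−p*)·0.9091)/1.1=0.8264; Δ=(0.9091−0.9091)/(73.0283−38.3708)=0.0000; B=V−Δ·S=0.8264
Node (2,1) S=117.7876: V=(p*·0.1299+(1−p*)·0.9091)/1.1=0.2193; Δ=(0.1299−0.9091)/(138.9894−73.0283)=-0.0118; B=V−Δ·S=1.6107
Node (2,2) S=224.1764: V=(p*·0.0000+(1−p*)·0.1299)/1.1=0.0169; Δ=(0.0000−0.1299)/(264.5282−138.9894)=-0.0010; B=V−Δ·S=0.2488
Node (1,0) S=99.8200: V=(p*·0.2193+(1−p*)·0.8264)/1.1=0.2782; Δ=(0.2193−0.8264)/(117.7876−61.8884)=-0.0109; B=V−Δ·S=1.3624
Node (1,1) S=189.9800: V=(p*·0.0169+(1−p*)·0.2193)/1.1=0.0416; Δ=(0.0169−0.2193)/(224.1764−117.7876)=-0.0019; B=V−Δ·S=0.4030
Node (0,0) S=161.0000: V=(p*·0.0416+(1−p*)·0.2782)/1.1=0.0686; Δ=(0.0416−0.2782)/(189.9800−99.8200)=-0.0026; B=V−Δ·S=0.4910
Check: Δ(0,0)·S0 + B(0,0) = 0.0686 = V0.

(0,0): Delta=-0.0026 Bond=0.4910
(1,0): Delta=-0.0109 Bond=1.3624
(1,1): Delta=-0.0019 Bond=0.4030
(2,0): Delta=0.0000 Bond=0.8264
(2,1): Delta=-0.0118 Bond=1.6107
(2,2): Delta=-0.0010 Bond=0.2488
(3,0): Delta=0.0000 Bond=0.9091
(3,1): Delta=0.0000 Bond=0.9091
(3,2): Delta=-0.0128 Bond=1.9156
(3,3): Delta=0.0000 Bond=0.0000
V0=0.0686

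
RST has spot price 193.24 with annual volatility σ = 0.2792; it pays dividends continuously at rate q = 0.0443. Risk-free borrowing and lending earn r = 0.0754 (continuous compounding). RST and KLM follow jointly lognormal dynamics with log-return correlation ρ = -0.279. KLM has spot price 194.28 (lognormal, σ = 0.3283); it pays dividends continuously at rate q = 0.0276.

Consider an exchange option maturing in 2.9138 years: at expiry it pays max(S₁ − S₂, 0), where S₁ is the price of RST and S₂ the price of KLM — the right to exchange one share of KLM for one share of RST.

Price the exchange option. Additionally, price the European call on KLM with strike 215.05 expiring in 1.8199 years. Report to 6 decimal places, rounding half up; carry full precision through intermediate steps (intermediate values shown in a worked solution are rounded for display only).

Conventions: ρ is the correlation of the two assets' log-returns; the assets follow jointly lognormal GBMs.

σ_eff = √(σ₁² + σ₂² − 2ρσ₁σ₂) = √(0.2792² + 0.3283² − 2·-0.279·0.2792·0.3283) = 0.486704
d₁ = (ln(S₁/S₂) + (q₂ − q₁ + σ_eff²/2)T) / (σ_eff√T) = (ln(193.24/194.28) + (0.0276 − 0.0443 + 0.118440)·2.9138) / 0.830796 = 0.350367
d₂ = d₁ − σ_eff√T = 0.350367 − 0.830796 = -0.480430
N(d₁) = 0.636968,  N(d₂) = 0.315461
V = S₁·e^{−q₁T}·N(d₁) − S₂·e^{−q₂T}·N(d₂) = 108.182121 − 56.551919 = 51.630201
[vanilla: KLM call K=215.05]
σ√T = 0.3283·√1.8199 = 0.442889
d₁ = (ln(S/K) + (r−q+σ²/2)T) / (σ√T) = (ln(194.28/215.05) + (0.0754−0.0276+0.3283²/2)·1.8199) / 0.442889 = (-0.101570 + 0.185066) / 0.442889 = 0.188527
d₂ = d₁ − σ√T = 0.188527 − 0.442889 = -0.254362
e^{−rT} = 0.871778
e^{−qT} = 0.951011
N(d₁) = 0.574768,  N(d₂) = 0.399608
price = S·e^{−qT}·N(d₁) − K·e^{−rT}·N(d₂) = 106.195579 − 74.916833 = 31.278746

exchange price = 51.630201
price(KLM call K=215.05) = 31.278746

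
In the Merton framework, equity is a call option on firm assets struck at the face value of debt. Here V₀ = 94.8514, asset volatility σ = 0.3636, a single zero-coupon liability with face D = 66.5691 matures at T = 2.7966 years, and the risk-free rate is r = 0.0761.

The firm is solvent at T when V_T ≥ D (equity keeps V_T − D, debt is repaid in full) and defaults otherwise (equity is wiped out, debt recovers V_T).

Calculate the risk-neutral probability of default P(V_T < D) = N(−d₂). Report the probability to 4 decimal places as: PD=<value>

PD=0.2649

Apply the equity-as-call identities (strike 66.5691, horizon 2.7966 years):
d₁ = [ln(V₀/D) + (r + σ²/2)T] / (σ√T)
   = [ln(94.8514/66.5691) + (0.0761 + 0.5·0.3636²)·2.7966] / (0.3636·√2.7966)
   = [0.354071 + 0.397683] / 0.608050 = 1.236337
d₂ = d₁ − σ√T = 1.236337 − 0.608050 = 0.628288
risk-neutral PD = N(−d₂) = N(-0.628288) = 0.264908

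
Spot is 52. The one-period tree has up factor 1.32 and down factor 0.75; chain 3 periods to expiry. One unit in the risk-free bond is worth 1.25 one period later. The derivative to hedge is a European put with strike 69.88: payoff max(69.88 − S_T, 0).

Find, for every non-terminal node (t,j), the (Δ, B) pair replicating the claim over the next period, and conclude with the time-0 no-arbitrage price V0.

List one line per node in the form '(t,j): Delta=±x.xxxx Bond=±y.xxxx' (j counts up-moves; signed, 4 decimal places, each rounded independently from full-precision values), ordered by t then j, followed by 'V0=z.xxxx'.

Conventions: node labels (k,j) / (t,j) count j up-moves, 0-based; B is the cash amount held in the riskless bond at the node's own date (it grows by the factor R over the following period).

Since d<R<u, set p* = (R−d)/(u−d) = 0.8772; price each node as the discounted p*-expectation of its children.
Payoffs at expiry: V(3,0)=47.9425, V(3,1)=31.2700, V(3,2)=1.9264, V(3,3)=0.0000
  t=2,j=0: stock 29.2500 → up 38.6100 (V=31.2700), down 21.9375 (V=47.9425). Price 26.6540; hedge Δ=-1.0000, bond B=55.9040.
  t=2,j=1: stock 51.4800 → up 67.9536 (V=1.9264), down 38.6100 (V=31.2700). Price 4.4240; hedge Δ=-1.0000, bond B=55.9040.
  t=2,j=2: stock 90.6048 → up 119.5983 (V=0.0000), down 67.9536 (V=1.9264). Price 0.1893; hedge Δ=-0.0373, bond B=3.5689.
  t=1,j=0: stock 39.0000 → up 51.4800 (V=4.4240), down 29.2500 (V=26.6540). Price 5.7232; hedge Δ=-1.0000, bond B=44.7232.
  t=1,j=1: stock 68.6400 → up 90.6048 (V=0.1893), down 51.4800 (V=4.4240). Price 0.5675; hedge Δ=-0.1082, bond B=7.9968.
  t=0,j=0: stock 52.0000 → up 68.6400 (V=0.5675), down 39.0000 (V=5.7232). Price 0.9605; hedge Δ=-0.1739, bond B=10.0057.
Check: Δ(0,0)·S0 + B(0,0) = 0.9605 = V0.

(0,0): Delta=-0.1739 Bond=10.0057
(1,0): Delta=-1.0000 Bond=44.7232
(1,1): Delta=-0.1082 Bond=7.9968
(2,0): Delta=-1.0000 Bond=55.9040
(2,1): Delta=-1.0000 Bond=55.9040
(2,2): Delta=-0.0373 Bond=3.5689
V0=0.9605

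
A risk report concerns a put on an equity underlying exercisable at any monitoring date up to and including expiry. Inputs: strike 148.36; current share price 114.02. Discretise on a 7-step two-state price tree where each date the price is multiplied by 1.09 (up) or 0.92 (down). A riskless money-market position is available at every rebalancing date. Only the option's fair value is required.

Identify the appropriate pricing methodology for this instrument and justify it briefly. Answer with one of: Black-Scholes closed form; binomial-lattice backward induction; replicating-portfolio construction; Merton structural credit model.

framework: binomial-lattice backward induction

Key observation: the defining feature is the embedded early-exercise option across 7 discrete dates on the spot-114.02 tree; pricing the strike-148.36 put means working backward with an exercise test at every node.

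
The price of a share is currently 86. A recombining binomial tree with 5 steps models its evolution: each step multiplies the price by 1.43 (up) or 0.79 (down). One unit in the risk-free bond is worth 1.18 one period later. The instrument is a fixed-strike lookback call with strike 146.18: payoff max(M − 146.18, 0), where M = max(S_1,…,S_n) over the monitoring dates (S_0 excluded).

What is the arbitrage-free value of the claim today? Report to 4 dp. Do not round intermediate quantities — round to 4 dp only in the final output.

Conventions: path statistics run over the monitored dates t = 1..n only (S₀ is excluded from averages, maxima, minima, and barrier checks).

Risk-neutral up-probability p* = (R−d)/(u−d) = (1.18−0.79)/(1.43−0.79) = 0.6094; the claim prices as the p*-weighted sum of path payoffs discounted by R^5.
Enumerate all 2^5 = 32 price paths (U = up ×1.43, D = down ×0.79); each path with k up-moves has probability p*^k·(1−p*)^(5−k).
DDDDD: M=67.9400, payoff=0.0000, prob=0.009095
UDDDD: M=122.9800, payoff=0.0000, prob=0.014188
DUDDD: M=97.1542, payoff=0.0000, prob=0.014188
UUDDD: M=175.8614, payoff=29.6814, prob=0.022133
DDUDD: M=76.7518, payoff=0.0000, prob=0.014188
UDUDD: M=138.9305, payoff=0.0000, prob=0.022133
DUUDD: M=138.9305, payoff=0.0000, prob=0.022133
UUUDD: M=251.4818, payoff=105.3018, prob=0.034528
DDDUD: M=67.9400, payoff=0.0000, prob=0.014188
UDDUD: M=122.9800, payoff=0.0000, prob=0.022133
DUDUD: M=109.7551, payoff=0.0000, prob=0.022133
UUDUD: M=198.6706, payoff=52.4906, prob=0.034528
DDUUD: M=109.7551, payoff=0.0000, prob=0.022133
UDUUD: M=198.6706, payoff=52.4906, prob=0.034528
DUUUD: M=198.6706, payoff=52.4906, prob=0.034528
UUUUD: M=359.6190, payoff=213.4390, prob=0.053864
DDDDU: M=67.9400, payoff=0.0000, prob=0.014188
UDDDU: M=122.9800, payoff=0.0000, prob=0.022133
DUDDU: M=97.1542, payoff=0.0000, prob=0.022133
UUDDU: M=175.8614, payoff=29.6814, prob=0.034528
DDUDU: M=86.7065, payoff=0.0000, prob=0.022133
UDUDU: M=156.9498, payoff=10.7698, prob=0.034528
DUUDU: M=156.9498, payoff=10.7698, prob=0.034528
UUUDU: M=284.0990, payoff=137.9190, prob=0.053864
DDDUU: M=86.7065, payoff=0.0000, prob=0.022133
UDDUU: M=156.9498, payoff=10.7698, prob=0.034528
DUDUU: M=156.9498, payoff=10.7698, prob=0.034528
UUDUU: M=284.0990, payoff=137.9190, prob=0.053864
DDUUU: M=156.9498, payoff=10.7698, prob=0.034528
UDUUU: M=284.0990, payoff=137.9190, prob=0.053864
DUUUU: M=284.0990, payoff=137.9190, prob=0.053864
UUUUU: M=514.2551, payoff=368.0751, prob=0.084028
Price = Σ prob·payoff / R^5 = 84.754912 / 2.287758 = 37.0472

price = 37.0472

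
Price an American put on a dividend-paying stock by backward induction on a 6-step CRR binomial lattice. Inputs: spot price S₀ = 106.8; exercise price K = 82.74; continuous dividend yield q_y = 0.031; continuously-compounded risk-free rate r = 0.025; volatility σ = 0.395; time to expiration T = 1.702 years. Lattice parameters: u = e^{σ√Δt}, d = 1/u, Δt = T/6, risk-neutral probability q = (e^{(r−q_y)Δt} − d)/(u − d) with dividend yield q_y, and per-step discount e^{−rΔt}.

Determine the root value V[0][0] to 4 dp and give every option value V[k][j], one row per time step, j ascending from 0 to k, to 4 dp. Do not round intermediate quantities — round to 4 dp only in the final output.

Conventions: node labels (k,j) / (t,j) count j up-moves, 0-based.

price = 9.9560
tree:
9.9560
14.4434 4.4869
20.4155 7.1839 1.1758
27.9388 11.3063 2.1283 0.0000
36.7031 17.3935 3.8522 0.0000 0.0000
45.4373 25.9237 6.9726 0.0000 0.0000 0.0000
52.5145 36.7031 12.6205 0.0000 0.0000 0.0000 0.0000

params: Δt=0.28367 u=1.23415 d=0.81028 q=0.44359 e^(-rΔt)=0.99293
t_6 payoffs: 52.5145 36.7031 12.6205 0.0000 0.0000 0.0000 0.0000
k=5: node(5,0) S=37.3027 payoff=45.4373 vs cont=45.1792 → 45.4373 [stop]  node(5,1) S=56.8163 payoff=25.9237 vs cont=25.8365 → 25.9237 [stop]  node(5,2) S=86.5376 payoff=0.0000 vs cont=6.9726 → 6.9726 [wait]  node(5,3) S=131.8067 payoff=0.0000 vs cont=0.0000 → 0.0000 [wait]  node(5,4) S=200.7566 payoff=0.0000 vs cont=0.0000 → 0.0000 [wait]  node(5,5) S=305.7752 payoff=0.0000 vs cont=0.0000 → 0.0000 [wait]
k=4: node(4,0) S=46.0369 payoff=36.7031 vs cont=36.5214 → 36.7031 [stop]  node(4,1) S=70.1195 payoff=12.6205 vs cont=17.3935 → 17.3935 [wait]  node(4,2) S=106.8000 payoff=0.0000 vs cont=3.8522 → 3.8522 [wait]  node(4,3) S=162.6686 payoff=0.0000 vs cont=0.0000 → 0.0000 [wait]  node(4,4) S=247.7628 payoff=0.0000 vs cont=0.0000 → 0.0000 [wait]
k=3: node(3,0) S=56.8163 payoff=25.9237 vs cont=27.9388 → 27.9388 [wait]  node(3,1) S=86.5376 payoff=0.0000 vs cont=11.3063 → 11.3063 [wait]  node(3,2) S=131.8067 payoff=0.0000 vs cont=2.1283 → 2.1283 [wait]  node(3,3) S=200.7566 payoff=0.0000 vs cont=0.0000 → 0.0000 [wait]
k=2: node(2,0) S=70.1195 payoff=12.6205 vs cont=20.4155 → 20.4155 [wait]  node(2,1) S=106.8000 payoff=0.0000 vs cont=7.1839 → 7.1839 [wait]  node(2,2) S=162.6686 payoff=0.0000 vs cont=1.1758 → 1.1758 [wait]
k=1: node(1,0) S=86.5376 payoff=0.0000 vs cont=14.4434 → 14.4434 [wait]  node(1,1) S=131.8067 payoff=0.0000 vs cont=4.4869 → 4.4869 [wait]
k=0: node(0,0) S=106.8000 payoff=0.0000 vs cont=9.9560 → 9.9560 [wait]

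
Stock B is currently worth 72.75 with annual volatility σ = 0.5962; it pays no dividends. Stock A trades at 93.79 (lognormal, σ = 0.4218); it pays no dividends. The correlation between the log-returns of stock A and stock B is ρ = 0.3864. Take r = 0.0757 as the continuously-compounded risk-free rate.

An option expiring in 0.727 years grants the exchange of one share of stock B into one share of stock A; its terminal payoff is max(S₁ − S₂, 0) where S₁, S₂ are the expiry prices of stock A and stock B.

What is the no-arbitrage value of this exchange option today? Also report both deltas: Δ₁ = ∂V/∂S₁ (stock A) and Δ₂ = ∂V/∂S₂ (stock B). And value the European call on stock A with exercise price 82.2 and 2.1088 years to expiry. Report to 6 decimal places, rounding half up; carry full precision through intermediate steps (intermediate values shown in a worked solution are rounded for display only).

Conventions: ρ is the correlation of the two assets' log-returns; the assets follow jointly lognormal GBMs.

σ_eff = √(σ₁² + σ₂² − 2ρσ₁σ₂) = √(0.4218² + 0.5962² − 2·0.3864·0.4218·0.5962) = 0.582261
d₁ = (ln(S₁/S₂) + (q₂ − q₁ + σ_eff²/2)T) / (σ_eff√T) = (ln(93.79/72.75) + (0.0 − 0.0 + 0.169514)·0.727) / 0.496461 = 0.759911
d₂ = d₁ − σ_eff√T = 0.759911 − 0.496461 = 0.263450
N(d₁) = 0.776346,  N(d₂) = 0.603898
V = S₁·e^{−q₁T}·N(d₁) − S₂·e^{−q₂T}·N(d₂) = 72.813498 − 43.933587 = 28.879911
Δ₁ = e^{−q₁T}·N(d₁) = 0.776346;  Δ₂ = −e^{−q₂T}·N(d₂) = -0.603898
[vanilla: stock A call K=82.2]
σ√T = 0.4218·√2.1088 = 0.612526
d₁ = (ln(S/K) + (r+σ²/2)T) / (σ√T) = (ln(93.79/82.2) + (0.0757+0.4218²/2)·2.1088) / 0.612526 = (0.131903 + 0.347230) / 0.612526 = 0.782225
d₂ = d₁ − σ√T = 0.782225 − 0.612526 = 0.169699
e^{−rT} = 0.852454
N(d₁) = 0.782959,  N(d₂) = 0.567377
price = S·N(d₁) − K·e^{−rT}·N(d₂) = 73.433711 − 39.757059 = 33.676652

exchange price = 28.879911
Δ1 = 0.776346
Δ2 = -0.603898
price(stock A call K=82.2) = 33.676652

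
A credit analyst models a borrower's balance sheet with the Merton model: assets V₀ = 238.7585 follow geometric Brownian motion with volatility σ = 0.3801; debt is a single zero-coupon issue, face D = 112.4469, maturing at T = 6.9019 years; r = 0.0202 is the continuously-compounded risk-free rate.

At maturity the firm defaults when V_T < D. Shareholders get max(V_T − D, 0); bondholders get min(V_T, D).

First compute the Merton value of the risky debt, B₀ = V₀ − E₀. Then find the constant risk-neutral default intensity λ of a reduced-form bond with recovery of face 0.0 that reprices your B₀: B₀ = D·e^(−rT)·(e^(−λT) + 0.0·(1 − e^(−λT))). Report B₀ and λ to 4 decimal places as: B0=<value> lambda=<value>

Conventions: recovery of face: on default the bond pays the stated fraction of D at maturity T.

B0=83.4407 lambda=0.0230

With assets at 238.7585 and a single debt payment of 112.4469 at 6.9019 years:
d₁ = [ln(V₀/D) + (r + σ²/2)T] / (σ√T)
   = [ln(238.7585/112.4469) + (0.0202 + 0.5·0.3801²)·6.9019] / (0.3801·√6.9019)
   = [0.752971 + 0.637998] / 0.998578 = 1.392949
d₂ = d₁ − σ√T = 1.392949 − 0.998578 = 0.394371
N(d₁) = 0.918182,  N(d₂) = 0.653346,  e^(−rT) = 0.869864
E₀ = V₀·N(d₁) − D·e^(−rT)·N(d₂)
   = 238.7585·0.918182 − 112.4469·0.869864·0.653346 = 155.317760
B₀ = V₀ − E₀ = 238.7585 − 155.317760 = 83.440740
e^(−λT) = (B₀·e^(rT)/D − 0)/(1 − 0) = (83.4407·1.149605/112.4469 − 0)/1 = 0.85305903
λ = −ln(0.85305903)/6.9019 = 0.023026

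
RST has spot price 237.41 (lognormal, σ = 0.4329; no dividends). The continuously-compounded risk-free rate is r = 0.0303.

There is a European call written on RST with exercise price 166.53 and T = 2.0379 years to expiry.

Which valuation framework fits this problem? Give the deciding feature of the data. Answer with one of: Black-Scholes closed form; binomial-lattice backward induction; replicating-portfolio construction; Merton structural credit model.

framework: Black-Scholes closed form

Key observation: the strike-166.53 call on RST is European-exercise on a continuously-modelled lognormal underlying, so its value is a single closed-form evaluation.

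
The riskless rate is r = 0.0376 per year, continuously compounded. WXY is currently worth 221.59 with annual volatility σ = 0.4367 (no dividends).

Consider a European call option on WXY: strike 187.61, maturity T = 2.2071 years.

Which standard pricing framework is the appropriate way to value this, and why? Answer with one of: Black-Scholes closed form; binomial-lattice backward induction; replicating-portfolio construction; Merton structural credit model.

Key observation: the instrument is a plain European call (strike 187.61) on a lognormal asset; the exact continuous-time formula applies directly.

framework: Black-Scholes closed form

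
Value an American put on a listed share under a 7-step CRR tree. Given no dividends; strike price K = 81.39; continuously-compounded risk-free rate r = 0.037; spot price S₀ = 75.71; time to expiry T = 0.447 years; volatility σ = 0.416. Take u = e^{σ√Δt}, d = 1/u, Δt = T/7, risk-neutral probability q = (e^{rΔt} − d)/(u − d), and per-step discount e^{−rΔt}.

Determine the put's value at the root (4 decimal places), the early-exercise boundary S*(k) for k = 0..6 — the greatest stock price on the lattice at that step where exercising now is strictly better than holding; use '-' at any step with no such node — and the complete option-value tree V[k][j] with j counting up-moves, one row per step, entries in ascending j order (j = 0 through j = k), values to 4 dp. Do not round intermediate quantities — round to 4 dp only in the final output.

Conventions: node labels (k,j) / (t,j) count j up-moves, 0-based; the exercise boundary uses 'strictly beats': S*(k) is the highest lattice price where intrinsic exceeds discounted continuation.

price = 11.1260
boundary = - - - 55.2319 61.3542 55.2319 61.3542
tree:
11.1260
15.3561 6.6881
20.4508 10.0206 3.1816
26.1581 14.4896 5.3236 0.9224
31.6695 20.0358 8.6705 1.7953 0.0000
36.6309 26.1581 13.5847 3.4940 0.0000 0.0000
41.0972 31.6695 20.0358 6.8002 0.0000 0.0000 0.0000
45.1179 36.6309 26.1581 13.2348 0.0000 0.0000 0.0000 0.0000

Δt=0.06386, u=1.11085, d=0.90021, q=0.48497, disc=e^(-rΔt)=0.99764
k=7 terminal: V=max(K-S,0) → 45.1179 36.6309 26.1581 13.2348 0.0000 0.0000 0.0000 0.0000
k=6: j=0 S=40.2928 intr=41.0972 cont=40.9052 V=41.0972[EX]; j=1 S=49.7205 intr=31.6695 cont=31.4774 V=31.6695[EX]; j=2 S=61.3542 intr=20.0358 cont=19.8437 V=20.0358[EX]; j=3 S=75.7100 intr=5.6800 cont=6.8002 V=6.8002[hold]; j=4 S=93.4248 intr=0.0000 cont=0.0000 V=0.0000[hold]; j=5 S=115.2845 intr=0.0000 cont=0.0000 V=0.0000[hold]; j=6 S=142.2589 intr=0.0000 cont=0.0000 V=0.0000[hold]  S*(6)=61.3542
k=5: j=0 S=44.7591 intr=36.6309 cont=36.4388 V=36.6309[EX]; j=1 S=55.2319 intr=26.1581 cont=25.9660 V=26.1581[EX]; j=2 S=68.1552 intr=13.2348 cont=13.5847 V=13.5847[hold]; j=3 S=84.1023 intr=0.0000 cont=3.4940 V=3.4940[hold]; j=4 S=103.7806 intr=0.0000 cont=0.0000 V=0.0000[hold]; j=5 S=128.0634 intr=0.0000 cont=0.0000 V=0.0000[hold]  S*(5)=55.2319
k=4: j=0 S=49.7205 intr=31.6695 cont=31.4774 V=31.6695[EX]; j=1 S=61.3542 intr=20.0358 cont=20.0130 V=20.0358[EX]; j=2 S=75.7100 intr=5.6800 cont=8.6705 V=8.6705[hold]; j=3 S=93.4248 intr=0.0000 cont=1.7953 V=1.7953[hold]; j=4 S=115.2845 intr=0.0000 cont=0.0000 V=0.0000[hold]  S*(4)=61.3542
k=3: j=0 S=55.2319 intr=26.1581 cont=25.9660 V=26.1581[EX]; j=1 S=68.1552 intr=13.2348 cont=14.4896 V=14.4896[hold]; j=2 S=84.1023 intr=0.0000 cont=5.3236 V=5.3236[hold]; j=3 S=103.7806 intr=0.0000 cont=0.9224 V=0.9224[hold]  S*(3)=55.2319
k=2: j=0 S=61.3542 intr=20.0358 cont=20.4508 V=20.4508[hold]; j=1 S=75.7100 intr=5.6800 cont=10.0206 V=10.0206[hold]; j=2 S=93.4248 intr=0.0000 cont=3.1816 V=3.1816[hold]  S*(2)=-
k=1: j=0 S=68.1552 intr=13.2348 cont=15.3561 V=15.3561[hold]; j=1 S=84.1023 intr=0.0000 cont=6.6881 V=6.6881[hold]  S*(1)=-
k=0: j=0 S=75.7100 intr=5.6800 cont=11.1260 V=11.1260[hold]  S*(0)=-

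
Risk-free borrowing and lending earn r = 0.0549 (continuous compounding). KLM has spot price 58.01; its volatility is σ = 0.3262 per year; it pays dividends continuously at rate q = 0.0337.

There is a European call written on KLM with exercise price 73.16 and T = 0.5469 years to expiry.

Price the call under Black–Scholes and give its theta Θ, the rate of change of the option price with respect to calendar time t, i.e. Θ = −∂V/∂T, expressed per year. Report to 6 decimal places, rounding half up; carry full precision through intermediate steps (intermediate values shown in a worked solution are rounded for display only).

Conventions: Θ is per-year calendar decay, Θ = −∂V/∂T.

price = 1.495251
Θ = -3.834501

σ√T = 0.3262·√0.5469 = 0.241234
d₁ = (ln(S/K) + (r−q+σ²/2)T) / (σ√T) = (ln(58.01/73.16) + (0.0549−0.0337+0.3262²/2)·0.5469) / 0.241234 = (-0.232033 + 0.040691) / 0.241234 = -0.793182
d₂ = d₁ − σ√T = -0.793182 − 0.241234 = -1.034416
e^{−rT} = 0.970421
e^{−qT} = 0.981738
N(d₁) = 0.213836,  N(d₂) = 0.150471
Call price V = S·e^{−qT}·N(d₁) − K·e^{−rT}·N(d₂) = 12.178084 − 10.682834 = 1.495251
φ(d₁) = (1/√(2π))·e^{−d₁²/2} = 0.291269
Θ = −S·e^{−qT}·φ(d₁)·σ/(2√T) + q·S·e^{−qT}·N(d₁) − r·K·e^{−rT}·N(d₂) = −3.658415 + 0.410401 − 0.586488 = -3.834501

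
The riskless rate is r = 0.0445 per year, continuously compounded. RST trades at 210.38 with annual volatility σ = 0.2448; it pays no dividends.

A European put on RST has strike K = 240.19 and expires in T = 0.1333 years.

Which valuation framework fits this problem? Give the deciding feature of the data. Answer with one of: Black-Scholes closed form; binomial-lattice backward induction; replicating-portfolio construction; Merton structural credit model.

framework: Black-Scholes closed form

Key observation: the instrument is a plain European put (strike 240.19) on a lognormal asset; the exact continuous-time formula applies directly.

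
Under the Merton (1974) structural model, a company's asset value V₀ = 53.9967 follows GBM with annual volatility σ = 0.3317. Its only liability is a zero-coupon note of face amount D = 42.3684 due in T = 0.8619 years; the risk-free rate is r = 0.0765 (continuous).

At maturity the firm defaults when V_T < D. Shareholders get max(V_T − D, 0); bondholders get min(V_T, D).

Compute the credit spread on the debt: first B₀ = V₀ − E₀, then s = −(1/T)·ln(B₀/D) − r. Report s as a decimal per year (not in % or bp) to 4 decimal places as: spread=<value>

Apply the equity-as-call identities (strike 42.3684, horizon 0.8619 years):
d₁ = [ln(V₀/D) + (r + σ²/2)T] / (σ√T)
   = [ln(53.9967/42.3684) + (0.0765 + 0.5·0.3317²)·0.8619] / (0.3317·√0.8619)
   = [0.242520 + 0.113351] / 0.307946 = 1.155629
d₂ = d₁ − σ√T = 1.155629 − 0.307946 = 0.847683
N(d₁) = 0.876083,  N(d₂) = 0.801693,  e^(−rT) = 0.936191
E₀ = V₀·N(d₁) − D·e^(−rT)·N(d₂)
   = 53.9967·0.876083 − 42.3684·0.936191·0.801693 = 15.506527
B₀ = V₀ − E₀ = 53.9967 − 15.506527 = 38.490173
spread = −(1/T)·ln(B₀/D) − r = −(1/0.8619)·ln(38.490173/42.3684) − 0.0765 = 0.03488166

spread=0.0349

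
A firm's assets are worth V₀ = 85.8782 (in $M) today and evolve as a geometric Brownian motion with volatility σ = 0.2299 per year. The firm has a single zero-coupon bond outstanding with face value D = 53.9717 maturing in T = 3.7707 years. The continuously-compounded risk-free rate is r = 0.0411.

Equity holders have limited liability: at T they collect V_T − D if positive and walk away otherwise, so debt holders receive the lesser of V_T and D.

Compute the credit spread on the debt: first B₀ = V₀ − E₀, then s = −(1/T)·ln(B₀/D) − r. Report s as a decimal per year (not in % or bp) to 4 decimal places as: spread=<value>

spread=0.0060

Apply the equity-as-call identities (strike 53.9717, horizon 3.7707 years):
d₁ = [ln(V₀/D) + (r + σ²/2)T] / (σ√T)
   = [ln(85.8782/53.9717) + (0.0411 + 0.5·0.2299²)·3.7707] / (0.2299·√3.7707)
   = [0.464470 + 0.254624] / 0.446426 = 1.610779
d₂ = d₁ − σ√T = 1.610779 − 0.446426 = 1.164352
N(d₁) = 0.946386,  N(d₂) = 0.877859,  e^(−rT) = 0.856436
E₀ = V₀·N(d₁) − D·e^(−rT)·N(d₂)
   = 85.8782·0.946386 − 53.9717·0.856436·0.877859 = 40.696369
B₀ = V₀ − E₀ = 85.8782 − 40.696369 = 45.181831
spread = −(1/T)·ln(B₀/D) − r = −(1/3.7707)·ln(45.181831/53.9717) − 0.0411 = 0.00604371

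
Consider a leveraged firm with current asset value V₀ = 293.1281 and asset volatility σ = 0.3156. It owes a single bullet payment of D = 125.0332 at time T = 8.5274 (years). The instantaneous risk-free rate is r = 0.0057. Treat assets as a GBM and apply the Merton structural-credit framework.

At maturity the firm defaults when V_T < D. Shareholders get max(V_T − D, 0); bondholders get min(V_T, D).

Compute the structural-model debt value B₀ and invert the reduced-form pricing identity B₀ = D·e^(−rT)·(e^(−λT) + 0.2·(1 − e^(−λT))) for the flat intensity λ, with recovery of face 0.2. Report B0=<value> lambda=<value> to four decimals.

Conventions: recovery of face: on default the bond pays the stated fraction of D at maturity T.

B0=105.0868 lambda=0.0187

With assets at 293.1281 and a single debt payment of 125.0332 at 8.5274 years:
d₁ = [ln(V₀/D) + (r + σ²/2)T] / (σ√T)
   = [ln(293.1281/125.0332) + (0.0057 + 0.5·0.3156²)·8.5274] / (0.3156·√8.5274)
   = [0.852030 + 0.473285] / 0.921606 = 1.438050
d₂ = d₁ − σ√T = 1.438050 − 0.921606 = 0.516444
N(d₁) = 0.924790,  N(d₂) = 0.697228,  e^(−rT) = 0.952556
E₀ = V₀·N(d₁) − D·e^(−rT)·N(d₂)
   = 293.1281·0.924790 − 125.0332·0.952556·0.697228 = 188.041321
B₀ = V₀ − E₀ = 293.1281 − 188.041321 = 105.086779
e^(−λT) = (B₀·e^(rT)/D − 0.2)/(1 − 0.2) = (105.0868·1.049807/125.0332 − 0.2)/0.8 = 0.85291547
λ = −ln(0.85291547)/8.5274 = 0.018657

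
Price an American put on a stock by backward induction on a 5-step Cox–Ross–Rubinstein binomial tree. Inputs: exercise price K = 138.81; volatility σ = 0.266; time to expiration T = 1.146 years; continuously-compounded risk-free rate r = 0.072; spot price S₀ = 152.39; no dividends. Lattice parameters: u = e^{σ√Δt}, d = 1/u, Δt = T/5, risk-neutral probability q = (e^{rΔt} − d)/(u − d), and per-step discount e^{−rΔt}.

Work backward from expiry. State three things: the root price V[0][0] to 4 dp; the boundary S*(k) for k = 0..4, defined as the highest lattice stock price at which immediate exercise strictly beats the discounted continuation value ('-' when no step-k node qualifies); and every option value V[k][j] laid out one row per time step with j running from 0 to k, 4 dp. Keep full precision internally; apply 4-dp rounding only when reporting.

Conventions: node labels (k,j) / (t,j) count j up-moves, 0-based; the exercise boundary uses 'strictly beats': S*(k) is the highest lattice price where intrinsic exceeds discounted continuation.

Δt=0.22920  u=1.13581  d=0.88043  q=0.53336  discount=0.98363
step 5 (expiry): payoffs max(K−S,0) = 58.1931 34.8089 4.6416 0.0000 0.0000 0.0000
step 4: (k=4,j=0): S=91.5655, K−S=47.2445, hold=44.9726 ⇒ V=47.2445 exercise | (k=4,j=1): S=118.1257, K−S=20.6843, hold=18.4124 ⇒ V=20.6843 exercise | (k=4,j=2): S=152.3900, K−S=0.0000, hold=2.1305 ⇒ V=2.1305 continue | (k=4,j=3): S=196.5933, K−S=0.0000, hold=0.0000 ⇒ V=0.0000 continue | (k=4,j=4): S=253.6185, K−S=0.0000, hold=0.0000 ⇒ V=0.0000 continue  boundary S*=118.1257
step 3: (k=3,j=0): S=104.0011, K−S=34.8089, hold=32.5370 ⇒ V=34.8089 exercise | (k=3,j=1): S=134.1684, K−S=4.6416, hold=10.6119 ⇒ V=10.6119 continue | (k=3,j=2): S=173.0863, K−S=0.0000, hold=0.9779 ⇒ V=0.9779 continue | (k=3,j=3): S=223.2929, K−S=0.0000, hold=0.0000 ⇒ V=0.0000 continue  boundary S*=104.0011
step 2: (k=2,j=0): S=118.1257, K−S=20.6843, hold=21.5447 ⇒ V=21.5447 continue | (k=2,j=1): S=152.3900, K−S=0.0000, hold=5.3839 ⇒ V=5.3839 continue | (k=2,j=2): S=196.5933, K−S=0.0000, hold=0.4489 ⇒ V=0.4489 continue  boundary S*=-
step 1: (k=1,j=0): S=134.1684, K−S=4.6416, hold=12.7136 ⇒ V=12.7136 continue | (k=1,j=1): S=173.0863, K−S=0.0000, hold=2.7067 ⇒ V=2.7067 continue  boundary S*=-
step 0: (k=0,j=0): S=152.3900, K−S=0.0000, hold=7.2556 ⇒ V=7.2556 continue  boundary S*=-

price = 7.2556
boundary = - - - 104.0011 118.1257
tree:
7.2556
12.7136 2.7067
21.5447 5.3839 0.4489
34.8089 10.6119 0.9779 0.0000
47.2445 20.6843 2.1305 0.0000 0.0000
58.1931 34.8089 4.6416 0.0000 0.0000 0.0000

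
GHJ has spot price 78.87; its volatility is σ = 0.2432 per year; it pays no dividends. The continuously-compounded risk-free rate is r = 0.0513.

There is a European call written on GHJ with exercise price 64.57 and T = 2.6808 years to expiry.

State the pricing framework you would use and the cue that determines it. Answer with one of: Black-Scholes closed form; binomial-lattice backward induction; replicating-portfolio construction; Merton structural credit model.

framework: Black-Scholes closed form

Key observation: a European claim on GHJ (strike 64.57) — a lognormal (GBM) underlying with constant rate and volatility — has an exact closed-form value; no lattice or capital structure is involved.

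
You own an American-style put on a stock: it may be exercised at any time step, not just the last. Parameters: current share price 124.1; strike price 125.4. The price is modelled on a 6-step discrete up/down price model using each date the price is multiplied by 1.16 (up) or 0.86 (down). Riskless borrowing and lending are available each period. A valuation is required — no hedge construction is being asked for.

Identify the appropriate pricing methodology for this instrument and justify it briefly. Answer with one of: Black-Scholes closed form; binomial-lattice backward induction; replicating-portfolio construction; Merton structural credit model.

Key observation: an American put (K = 125.4, S₀ = 124.1) on a 6-date tree has no closed form — the optimal stopping decision is embedded and must be resolved recursively from expiry.

framework: binomial-lattice backward induction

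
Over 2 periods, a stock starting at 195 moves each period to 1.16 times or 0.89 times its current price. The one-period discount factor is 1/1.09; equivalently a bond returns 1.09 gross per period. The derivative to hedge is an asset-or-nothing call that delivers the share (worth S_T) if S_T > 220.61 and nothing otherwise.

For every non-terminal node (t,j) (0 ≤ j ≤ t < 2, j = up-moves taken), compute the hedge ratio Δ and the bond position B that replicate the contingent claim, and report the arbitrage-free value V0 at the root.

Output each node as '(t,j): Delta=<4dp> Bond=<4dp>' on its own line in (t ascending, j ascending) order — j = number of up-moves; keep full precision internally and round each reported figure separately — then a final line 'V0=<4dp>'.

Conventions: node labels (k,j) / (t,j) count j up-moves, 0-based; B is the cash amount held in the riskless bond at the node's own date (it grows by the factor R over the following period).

Since d<R<u, set p* = (R−d)/(u−d) = 0.7407; price each node as the discounted p*-expectation of its children.
Terminal payoffs: V(2,0)=0.0000, V(2,1)=0.0000, V(2,2)=262.3920
Node (1,0) S=173.5500: V=(p*·0.0000+(1−p*)·0.0000)/1.09=0.0000; Δ=(0.0000−0.0000)/(201.3180−154.4595)=0.0000; B=V−Δ·S=0.0000
Node (1,1) S=226.2000: V=(p*·262.3920+(1−p*)·0.0000)/1.09=178.3160; Δ=(262.3920−0.0000)/(262.3920−201.3180)=4.2963; B=V−Δ·S=-793.5062
Node (0,0) S=195.0000: V=(p*·178.3160+(1−p*)·0.0000)/1.09=121.1798; Δ=(178.3160−0.0000)/(226.2000−173.5500)=3.3868; B=V−Δ·S=-539.2499
Verification: the root portfolio costs Δ(0,0)·S0 + B(0,0) = 121.1798, matching V0.

(0,0): Delta=3.3868 Bond=-539.2499
(1,0): Delta=0.0000 Bond=0.0000
(1,1): Delta=4.2963 Bond=-793.5062
V0=121.1798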